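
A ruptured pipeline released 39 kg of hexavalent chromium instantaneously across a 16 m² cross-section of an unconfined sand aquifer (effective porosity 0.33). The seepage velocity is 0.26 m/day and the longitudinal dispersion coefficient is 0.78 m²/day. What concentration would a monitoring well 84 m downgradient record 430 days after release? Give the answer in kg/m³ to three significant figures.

0.0640 kg/m³

For an instantaneous plane source, C(x,t) = M/(n_e·A·√(4πDt)) · exp(−(x−vt)²/(4Dt)), with n_e·A the pore (flow) area.
Plume center vt = 0.26 × 430 = 111.8 m, so the well at 84 m is 27.8 m upgradient of the peak.
√(4πDt) = 64.92 m, giving peak height M/(n_e·A·√(4πDt)) = 39/(0.33 × 16 × 64.92) = 0.1138 kg/m³.
(x−vt)²/(4Dt) = (-27.8)²/(4 × 0.78 × 430) = 0.5761; exp(−0.5761) = 0.5621.
C = 0.1138 × 0.5621 = 0.0640 kg/m³.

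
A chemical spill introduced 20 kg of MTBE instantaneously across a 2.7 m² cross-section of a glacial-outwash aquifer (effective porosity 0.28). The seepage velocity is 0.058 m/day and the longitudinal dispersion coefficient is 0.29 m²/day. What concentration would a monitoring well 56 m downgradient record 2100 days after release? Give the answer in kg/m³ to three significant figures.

0.0511 kg/m³

For an instantaneous plane source, C(x,t) = M/(n_e·A·√(4πDt)) · exp(−(x−vt)²/(4Dt)), with n_e·A the pore (flow) area.
Plume center vt = 0.058 × 2100 = 121.8 m, so the well at 56 m is 65.8 m upgradient of the peak.
√(4πDt) = 87.48 m, giving peak height M/(n_e·A·√(4πDt)) = 20/(0.28 × 2.7 × 87.48) = 0.3024 kg/m³.
(x−vt)²/(4Dt) = (-65.8)²/(4 × 0.29 × 2100) = 1.777; exp(−1.777) = 0.1691.
C = 0.3024 × 0.1691 = 0.0511 kg/m³.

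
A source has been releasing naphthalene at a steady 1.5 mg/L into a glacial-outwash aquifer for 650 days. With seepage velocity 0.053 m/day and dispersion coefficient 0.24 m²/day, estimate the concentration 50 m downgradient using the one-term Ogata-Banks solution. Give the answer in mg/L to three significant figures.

For a continuous step input, C/C₀ ≈ ½·erfc((x−vt)/(2√(Dt))).
vt = 0.053 × 650 = 34.45 m and 2√(Dt) = 2√(0.24 × 650) = 24.98 m.
Argument (x−vt)/(2√(Dt)) = (50 − 34.45)/24.98 = 0.6225; ½·erfc(0.6225) = 0.1893.
C = 1.5 × 0.1893 = 0.284 mg/L.

0.284 mg/L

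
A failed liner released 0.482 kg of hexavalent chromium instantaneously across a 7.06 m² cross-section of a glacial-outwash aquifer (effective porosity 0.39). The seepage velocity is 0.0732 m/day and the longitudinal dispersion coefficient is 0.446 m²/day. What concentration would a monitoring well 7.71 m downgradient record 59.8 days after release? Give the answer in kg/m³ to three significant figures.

For an instantaneous plane source, C(x,t) = M/(n_e·A·√(4πDt)) · exp(−(x−vt)²/(4Dt)), with n_e·A the pore (flow) area.
Plume center vt = 0.0732 × 59.8 = 4.37736 m, so the well at 7.71 m is 3.33264 m downgradient of the peak.
√(4πDt) = 18.31 m, giving peak height M/(n_e·A·√(4πDt)) = 0.482/(0.39 × 7.06 × 18.31) = 0.009561 kg/m³.
(x−vt)²/(4Dt) = (3.33264)²/(4 × 0.446 × 59.8) = 0.1041; exp(−0.1041) = 0.9011.
C = 0.009561 × 0.9011 = 0.00862 kg/m³.

0.00862 kg/m³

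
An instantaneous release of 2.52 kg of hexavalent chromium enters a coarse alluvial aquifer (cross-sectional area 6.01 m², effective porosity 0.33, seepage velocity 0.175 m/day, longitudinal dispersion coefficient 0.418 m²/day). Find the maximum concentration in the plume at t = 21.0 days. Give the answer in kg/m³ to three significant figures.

The peak of an instantaneous 1D plume sits at x = vt; there the Gaussian factor is 1 and C_max = M/(n_e·A·√(4πDt)), where n_e·A is the pore area the mass is dissolved in.
√(4πDt) = √(4π × 0.418 × 21.0) = 10.50 m, so C_max = 2.52/(0.33 × 6.01 × 10.50) = 0.121 kg/m³.

0.121 kg/m³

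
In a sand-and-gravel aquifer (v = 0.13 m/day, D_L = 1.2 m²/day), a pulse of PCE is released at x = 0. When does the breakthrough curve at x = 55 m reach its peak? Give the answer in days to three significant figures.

358 days

For the 1D instantaneous-source solution, setting ∂C/∂t = 0 at fixed x gives v²t² + 2Dt − x² = 0, so t = (√(D² + v²x²) − D)/v².
√(D² + v²x²) = √(1.2² + 0.13² × 55²) = 7.250; v² = 0.0169.
t = (7.250 − 1.2)/0.0169 = 358 days (vs. the pure-advection estimate x/v = 423 d).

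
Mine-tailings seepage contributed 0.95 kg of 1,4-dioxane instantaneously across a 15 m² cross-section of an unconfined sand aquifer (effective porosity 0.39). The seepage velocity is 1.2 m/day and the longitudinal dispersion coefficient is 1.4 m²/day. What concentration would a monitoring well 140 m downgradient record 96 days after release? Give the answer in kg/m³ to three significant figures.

0.00126 kg/m³

For an instantaneous plane source, C(x,t) = M/(n_e·A·√(4πDt)) · exp(−(x−vt)²/(4Dt)), with n_e·A the pore (flow) area.
Plume center vt = 1.2 × 96 = 115.2 m, so the well at 140 m is 24.8 m downgradient of the peak.
√(4πDt) = 41.10 m, giving peak height M/(n_e·A·√(4πDt)) = 0.95/(0.39 × 15 × 41.10) = 0.003951 kg/m³.
(x−vt)²/(4Dt) = (24.8)²/(4 × 1.4 × 96) = 1.144; exp(−1.144) = 0.3185.
C = 0.003951 × 0.3185 = 0.00126 kg/m³.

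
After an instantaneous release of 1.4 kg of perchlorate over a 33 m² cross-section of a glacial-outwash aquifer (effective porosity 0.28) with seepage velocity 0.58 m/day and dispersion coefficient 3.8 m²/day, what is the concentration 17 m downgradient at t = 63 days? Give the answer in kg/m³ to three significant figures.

0.00185 kg/m³

For an instantaneous plane source, C(x,t) = M/(n_e·A·√(4πDt)) · exp(−(x−vt)²/(4Dt)), with n_e·A the pore (flow) area.
Plume center vt = 0.58 × 63 = 36.54 m, so the well at 17 m is 19.54 m upgradient of the peak.
√(4πDt) = 54.85 m, giving peak height M/(n_e·A·√(4πDt)) = 1.4/(0.28 × 33 × 54.85) = 0.002762 kg/m³.
(x−vt)²/(4Dt) = (-19.54)²/(4 × 3.8 × 63) = 0.3987; exp(−0.3987) = 0.6712.
C = 0.002762 × 0.6712 = 0.00185 kg/m³.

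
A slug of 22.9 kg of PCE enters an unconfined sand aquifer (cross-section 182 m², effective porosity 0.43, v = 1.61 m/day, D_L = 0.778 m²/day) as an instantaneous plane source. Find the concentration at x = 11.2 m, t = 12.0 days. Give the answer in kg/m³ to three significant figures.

0.00462 kg/m³

For an instantaneous plane source, C(x,t) = M/(n_e·A·√(4πDt)) · exp(−(x−vt)²/(4Dt)), with n_e·A the pore (flow) area.
Plume center vt = 1.61 × 12.0 = 19.32 m, so the well at 11.2 m is 8.12 m upgradient of the peak.
√(4πDt) = 10.83 m, giving peak height M/(n_e·A·√(4πDt)) = 22.9/(0.43 × 182 × 10.83) = 0.02702 kg/m³.
(x−vt)²/(4Dt) = (-8.12)²/(4 × 0.778 × 12.0) = 1.766; exp(−1.766) = 0.1710.
C = 0.02702 × 0.1710 = 0.00462 kg/m³.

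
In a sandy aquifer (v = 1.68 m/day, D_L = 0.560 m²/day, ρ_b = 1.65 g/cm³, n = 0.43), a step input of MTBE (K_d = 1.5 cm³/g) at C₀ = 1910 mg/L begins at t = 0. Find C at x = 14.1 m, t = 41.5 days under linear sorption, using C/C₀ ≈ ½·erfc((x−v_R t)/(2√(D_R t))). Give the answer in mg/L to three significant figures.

Retardation factor R = 1 + ρ_b·K_d/n = 1 + 1.65 × 1.5/0.43 = 6.756.
Sorption retards both mechanisms: v_R = v/R = 0.2487 m/day, D_R = D/R = 0.08289 m²/day.
v_R·t = 0.2487 × 41.5 = 10.32105 m; 2√(D_R t) = 3.709 m; argument = (14.1 − 10.32105)/3.709 = 1.019.
C = C₀ × ½·erfc(1.019) = 1910 × 0.07478 = 143 mg/L.

143 mg/L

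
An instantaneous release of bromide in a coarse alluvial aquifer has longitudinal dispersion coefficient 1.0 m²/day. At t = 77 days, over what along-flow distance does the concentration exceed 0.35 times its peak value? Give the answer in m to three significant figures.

36.0 m

The plume is Gaussian with σ = √(2Dt) = √(2 × 1.0 × 77) = 12.41 m.
C/C_peak = exp(−Δx²/(2σ²)) = 0.35 ⇒ Δx = σ·√(−2 ln 0.35) = 12.41 × 1.449 = 17.98 m.
Width = 2Δx = 36.0 m.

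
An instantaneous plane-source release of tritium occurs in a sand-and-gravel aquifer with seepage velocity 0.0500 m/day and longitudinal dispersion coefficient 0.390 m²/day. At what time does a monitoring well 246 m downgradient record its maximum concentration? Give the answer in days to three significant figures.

4770 days

For the 1D instantaneous-source solution, setting ∂C/∂t = 0 at fixed x gives v²t² + 2Dt − x² = 0, so t = (√(D² + v²x²) − D)/v².
√(D² + v²x²) = √(0.390² + 0.0500² × 246²) = 12.31; v² = 0.0025.
t = (12.31 − 0.390)/0.0025 = 4770 days (vs. the pure-advection estimate x/v = 4920 d).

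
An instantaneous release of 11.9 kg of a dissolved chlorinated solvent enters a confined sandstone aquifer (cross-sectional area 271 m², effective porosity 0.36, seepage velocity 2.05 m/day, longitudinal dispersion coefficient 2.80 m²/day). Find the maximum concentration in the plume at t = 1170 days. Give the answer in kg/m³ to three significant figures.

The peak of an instantaneous 1D plume sits at x = vt; there the Gaussian factor is 1 and C_max = M/(n_e·A·√(4πDt)), where n_e·A is the pore area the mass is dissolved in.
√(4πDt) = √(4π × 2.80 × 1170) = 202.9 m, so C_max = 11.9/(0.36 × 271 × 202.9) = 0.000601 kg/m³.

0.000601 kg/m³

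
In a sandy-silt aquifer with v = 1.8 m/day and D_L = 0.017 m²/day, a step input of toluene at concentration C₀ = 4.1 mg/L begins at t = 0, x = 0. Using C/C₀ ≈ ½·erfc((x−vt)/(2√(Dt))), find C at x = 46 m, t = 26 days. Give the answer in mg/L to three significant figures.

For a continuous step input, C/C₀ ≈ ½·erfc((x−vt)/(2√(Dt))).
vt = 1.8 × 26 = 46.8 m and 2√(Dt) = 2√(0.017 × 26) = 1.330 m.
Argument (x−vt)/(2√(Dt)) = (46 − 46.8)/1.330 = -0.6015; ½·erfc(-0.6015) = 0.8025.
C = 4.1 × 0.8025 = 3.29 mg/L.

3.29 mg/L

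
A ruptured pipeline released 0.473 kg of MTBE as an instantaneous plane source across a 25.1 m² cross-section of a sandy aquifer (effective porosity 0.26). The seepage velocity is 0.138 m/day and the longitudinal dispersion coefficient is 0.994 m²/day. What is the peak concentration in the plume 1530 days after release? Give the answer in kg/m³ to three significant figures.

The peak of an instantaneous 1D plume sits at x = vt; there the Gaussian factor is 1 and C_max = M/(n_e·A·√(4πDt)), where n_e·A is the pore area the mass is dissolved in.
√(4πDt) = √(4π × 0.994 × 1530) = 138.2 m, so C_max = 0.473/(0.26 × 25.1 × 138.2) = 0.000524 kg/m³.

0.000524 kg/m³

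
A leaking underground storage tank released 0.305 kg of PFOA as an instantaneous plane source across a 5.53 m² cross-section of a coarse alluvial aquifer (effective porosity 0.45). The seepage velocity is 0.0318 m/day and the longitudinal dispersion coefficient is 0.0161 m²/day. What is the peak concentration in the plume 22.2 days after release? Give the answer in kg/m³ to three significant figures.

0.0578 kg/m³

The peak of an instantaneous 1D plume sits at x = vt; there the Gaussian factor is 1 and C_max = M/(n_e·A·√(4πDt)), where n_e·A is the pore area the mass is dissolved in.
√(4πDt) = √(4π × 0.0161 × 22.2) = 2.119 m, so C_max = 0.305/(0.45 × 5.53 × 2.119) = 0.0578 kg/m³.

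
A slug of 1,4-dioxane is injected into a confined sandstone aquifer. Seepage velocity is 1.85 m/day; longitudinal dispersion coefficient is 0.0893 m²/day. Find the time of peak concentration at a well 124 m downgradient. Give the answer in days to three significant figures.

67.0 days

For the 1D instantaneous-source solution, setting ∂C/∂t = 0 at fixed x gives v²t² + 2Dt − x² = 0, so t = (√(D² + v²x²) − D)/v².
√(D² + v²x²) = √(0.0893² + 1.85² × 124²) = 229.4; v² = 3.4225.
t = (229.4 − 0.0893)/3.4225 = 67.0 days (vs. the pure-advection estimate x/v = 67.0 d).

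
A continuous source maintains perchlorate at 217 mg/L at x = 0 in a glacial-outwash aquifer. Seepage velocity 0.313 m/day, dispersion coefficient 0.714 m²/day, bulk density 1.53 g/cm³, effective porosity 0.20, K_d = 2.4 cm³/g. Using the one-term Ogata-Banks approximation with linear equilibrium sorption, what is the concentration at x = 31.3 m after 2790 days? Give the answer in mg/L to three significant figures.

Retardation factor R = 1 + ρ_b·K_d/n = 1 + 1.53 × 2.4/0.20 = 19.36.
Sorption retards both mechanisms: v_R = v/R = 0.01617 m/day, D_R = D/R = 0.03688 m²/day.
v_R·t = 0.01617 × 2790 = 45.1143 m; 2√(D_R t) = 20.29 m; argument = (31.3 − 45.1143)/20.29 = -0.6808.
C = C₀ × ½·erfc(-0.6808) = 217 × 0.8322 = 181 mg/L.

181 mg/L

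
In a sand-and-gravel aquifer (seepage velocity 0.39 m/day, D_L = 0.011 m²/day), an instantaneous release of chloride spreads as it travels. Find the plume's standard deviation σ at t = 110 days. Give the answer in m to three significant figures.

Dispersive spreading gives a Gaussian with σ² = 2Dt; advection only shifts the center.
σ = √(2 × 0.011 × 110) = 1.56 m.

1.56 m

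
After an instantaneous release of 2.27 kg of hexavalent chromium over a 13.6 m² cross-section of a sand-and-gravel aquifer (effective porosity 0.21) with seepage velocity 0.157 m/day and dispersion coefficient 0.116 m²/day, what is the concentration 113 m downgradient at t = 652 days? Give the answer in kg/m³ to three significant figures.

0.0177 kg/m³

For an instantaneous plane source, C(x,t) = M/(n_e·A·√(4πDt)) · exp(−(x−vt)²/(4Dt)), with n_e·A the pore (flow) area.
Plume center vt = 0.157 × 652 = 102.364 m, so the well at 113 m is 10.636 m downgradient of the peak.
√(4πDt) = 30.83 m, giving peak height M/(n_e·A·√(4πDt)) = 2.27/(0.21 × 13.6 × 30.83) = 0.02578 kg/m³.
(x−vt)²/(4Dt) = (10.636)²/(4 × 0.116 × 652) = 0.3739; exp(−0.3739) = 0.6880.
C = 0.02578 × 0.6880 = 0.0177 kg/m³.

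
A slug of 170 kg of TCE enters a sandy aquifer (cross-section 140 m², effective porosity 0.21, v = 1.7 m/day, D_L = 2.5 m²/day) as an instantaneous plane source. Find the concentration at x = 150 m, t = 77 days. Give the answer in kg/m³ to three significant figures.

For an instantaneous plane source, C(x,t) = M/(n_e·A·√(4πDt)) · exp(−(x−vt)²/(4Dt)), with n_e·A the pore (flow) area.
Plume center vt = 1.7 × 77 = 130.9 m, so the well at 150 m is 19.1 m downgradient of the peak.
√(4πDt) = 49.18 m, giving peak height M/(n_e·A·√(4πDt)) = 170/(0.21 × 140 × 49.18) = 0.1176 kg/m³.
(x−vt)²/(4Dt) = (19.1)²/(4 × 2.5 × 77) = 0.4738; exp(−0.4738) = 0.6226.
C = 0.1176 × 0.6226 = 0.0732 kg/m³.

0.0732 kg/m³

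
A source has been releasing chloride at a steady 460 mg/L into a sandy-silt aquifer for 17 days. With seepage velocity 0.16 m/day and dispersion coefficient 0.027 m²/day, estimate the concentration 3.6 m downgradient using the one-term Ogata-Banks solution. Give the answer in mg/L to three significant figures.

For a continuous step input, C/C₀ ≈ ½·erfc((x−vt)/(2√(Dt))).
vt = 0.16 × 17 = 2.72 m and 2√(Dt) = 2√(0.027 × 17) = 1.355 m.
Argument (x−vt)/(2√(Dt)) = (3.6 − 2.72)/1.355 = 0.6494; ½·erfc(0.6494) = 0.1792.
C = 460 × 0.1792 = 82.4 mg/L.

82.4 mg/L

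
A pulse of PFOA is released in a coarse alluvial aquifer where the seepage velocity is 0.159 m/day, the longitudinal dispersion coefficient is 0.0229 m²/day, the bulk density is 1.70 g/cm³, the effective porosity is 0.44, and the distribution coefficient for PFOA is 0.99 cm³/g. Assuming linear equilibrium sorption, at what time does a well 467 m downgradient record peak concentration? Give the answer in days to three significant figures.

14200 days

Retardation factor R = 1 + ρ_b·K_d/n = 1 + 1.70 × 0.99/0.44 = 4.825.
Sorption retards both mechanisms: v_R = v/R = 0.03295 m/day, D_R = D/R = 0.004746 m²/day.
Peak time from v_R²t² + 2D_R t − x² = 0: t = (√(D_R² + v_R²x²) − D_R)/v_R².
√(D_R² + v_R²x²) = √(0.004746² + 0.03295² × 467²) = 15.39; v_R² = 0.001086.
t = (15.39 − 0.004746)/0.001086 = 14200 days.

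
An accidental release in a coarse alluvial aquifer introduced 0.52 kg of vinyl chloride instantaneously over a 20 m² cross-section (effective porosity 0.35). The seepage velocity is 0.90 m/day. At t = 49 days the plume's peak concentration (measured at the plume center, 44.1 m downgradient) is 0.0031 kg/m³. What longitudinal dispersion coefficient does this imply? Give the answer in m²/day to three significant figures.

0.933 m²/day

At the plume center C_max = M/(n_e·A·√(4πDt)), so D = M²/(4πt·(n_e·A·C_max)²).
n_e·A·C_max = 0.35 × 20 × 0.0031 = 0.02170 kg/m.
D = 0.52²/(4π × 49 × 0.02170²) = 0.933 m²/day.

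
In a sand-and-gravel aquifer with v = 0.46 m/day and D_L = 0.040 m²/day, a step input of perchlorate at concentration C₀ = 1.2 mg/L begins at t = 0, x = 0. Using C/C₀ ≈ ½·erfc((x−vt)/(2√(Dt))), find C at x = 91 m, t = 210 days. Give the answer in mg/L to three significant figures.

For a continuous step input, C/C₀ ≈ ½·erfc((x−vt)/(2√(Dt))).
vt = 0.46 × 210 = 96.6 m and 2√(Dt) = 2√(0.040 × 210) = 5.797 m.
Argument (x−vt)/(2√(Dt)) = (91 − 96.6)/5.797 = -0.9660; ½·erfc(-0.9660) = 0.9141.
C = 1.2 × 0.9141 = 1.10 mg/L.

1.10 mg/L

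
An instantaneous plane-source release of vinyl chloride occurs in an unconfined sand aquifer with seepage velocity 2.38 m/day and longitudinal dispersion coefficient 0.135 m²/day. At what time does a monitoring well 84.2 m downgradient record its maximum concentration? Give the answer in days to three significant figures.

For the 1D instantaneous-source solution, setting ∂C/∂t = 0 at fixed x gives v²t² + 2Dt − x² = 0, so t = (√(D² + v²x²) − D)/v².
√(D² + v²x²) = √(0.135² + 2.38² × 84.2²) = 200.4; v² = 5.6644.
t = (200.4 − 0.135)/5.6644 = 35.4 days (vs. the pure-advection estimate x/v = 35.4 d).

35.4 days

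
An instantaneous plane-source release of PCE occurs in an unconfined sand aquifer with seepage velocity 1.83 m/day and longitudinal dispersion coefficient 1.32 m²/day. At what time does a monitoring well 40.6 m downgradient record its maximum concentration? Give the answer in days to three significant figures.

21.8 days

For the 1D instantaneous-source solution, setting ∂C/∂t = 0 at fixed x gives v²t² + 2Dt − x² = 0, so t = (√(D² + v²x²) − D)/v².
√(D² + v²x²) = √(1.32² + 1.83² × 40.6²) = 74.31; v² = 3.3489.
t = (74.31 − 1.32)/3.3489 = 21.8 days (vs. the pure-advection estimate x/v = 22.2 d).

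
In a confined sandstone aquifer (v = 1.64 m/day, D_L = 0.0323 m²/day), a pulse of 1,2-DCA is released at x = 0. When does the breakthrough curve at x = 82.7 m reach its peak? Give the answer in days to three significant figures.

50.4 days

For the 1D instantaneous-source solution, setting ∂C/∂t = 0 at fixed x gives v²t² + 2Dt − x² = 0, so t = (√(D² + v²x²) − D)/v².
√(D² + v²x²) = √(0.0323² + 1.64² × 82.7²) = 135.6; v² = 2.6896.
t = (135.6 − 0.0323)/2.6896 = 50.4 days (vs. the pure-advection estimate x/v = 50.4 d).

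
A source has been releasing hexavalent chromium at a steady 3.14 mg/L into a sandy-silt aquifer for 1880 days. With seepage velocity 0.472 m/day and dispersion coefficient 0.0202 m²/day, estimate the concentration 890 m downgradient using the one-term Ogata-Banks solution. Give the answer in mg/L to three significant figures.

For a continuous step input, C/C₀ ≈ ½·erfc((x−vt)/(2√(Dt))).
vt = 0.472 × 1880 = 887.36 m and 2√(Dt) = 2√(0.0202 × 1880) = 12.32 m.
Argument (x−vt)/(2√(Dt)) = (890 − 887.36)/12.32 = 0.2143; ½·erfc(0.2143) = 0.3809.
C = 3.14 × 0.3809 = 1.20 mg/L.

1.20 mg/L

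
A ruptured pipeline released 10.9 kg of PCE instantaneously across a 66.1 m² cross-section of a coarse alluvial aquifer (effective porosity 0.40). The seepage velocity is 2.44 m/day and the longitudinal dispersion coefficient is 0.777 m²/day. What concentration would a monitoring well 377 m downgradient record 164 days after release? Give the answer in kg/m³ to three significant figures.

0.00360 kg/m³

For an instantaneous plane source, C(x,t) = M/(n_e·A·√(4πDt)) · exp(−(x−vt)²/(4Dt)), with n_e·A the pore (flow) area.
Plume center vt = 2.44 × 164 = 400.16 m, so the well at 377 m is 23.16 m upgradient of the peak.
√(4πDt) = 40.02 m, giving peak height M/(n_e·A·√(4πDt)) = 10.9/(0.40 × 66.1 × 40.02) = 0.01030 kg/m³.
(x−vt)²/(4Dt) = (-23.16)²/(4 × 0.777 × 164) = 1.052; exp(−1.052) = 0.3492.
C = 0.01030 × 0.3492 = 0.00360 kg/m³.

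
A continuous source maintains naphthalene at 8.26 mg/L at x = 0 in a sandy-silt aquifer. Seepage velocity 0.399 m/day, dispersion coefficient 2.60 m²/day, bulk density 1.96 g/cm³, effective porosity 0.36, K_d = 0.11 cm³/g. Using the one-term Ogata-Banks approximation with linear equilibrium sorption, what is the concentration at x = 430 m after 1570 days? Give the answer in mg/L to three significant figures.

Retardation factor R = 1 + ρ_b·K_d/n = 1 + 1.96 × 0.11/0.36 = 1.599.
Sorption retards both mechanisms: v_R = v/R = 0.2495 m/day, D_R = D/R = 1.626 m²/day.
v_R·t = 0.2495 × 1570 = 391.715 m; 2√(D_R t) = 101.1 m; argument = (430 − 391.715)/101.1 = 0.3787.
C = C₀ × ½·erfc(0.3787) = 8.26 × 0.2961 = 2.45 mg/L.

2.45 mg/L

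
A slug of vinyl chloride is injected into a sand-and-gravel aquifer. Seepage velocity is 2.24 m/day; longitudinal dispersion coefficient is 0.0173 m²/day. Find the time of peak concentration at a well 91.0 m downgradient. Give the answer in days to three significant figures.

40.6 days

For the 1D instantaneous-source solution, setting ∂C/∂t = 0 at fixed x gives v²t² + 2Dt − x² = 0, so t = (√(D² + v²x²) − D)/v².
√(D² + v²x²) = √(0.0173² + 2.24² × 91.0²) = 203.8; v² = 5.0176.
t = (203.8 − 0.0173)/5.0176 = 40.6 days (vs. the pure-advection estimate x/v = 40.6 d).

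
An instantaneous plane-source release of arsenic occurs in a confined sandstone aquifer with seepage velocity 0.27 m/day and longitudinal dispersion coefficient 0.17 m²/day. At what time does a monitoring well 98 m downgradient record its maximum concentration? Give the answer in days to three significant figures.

For the 1D instantaneous-source solution, setting ∂C/∂t = 0 at fixed x gives v²t² + 2Dt − x² = 0, so t = (√(D² + v²x²) − D)/v².
√(D² + v²x²) = √(0.17² + 0.27² × 98²) = 26.46; v² = 0.0729.
t = (26.46 − 0.17)/0.0729 = 361 days (vs. the pure-advection estimate x/v = 363 d).

361 days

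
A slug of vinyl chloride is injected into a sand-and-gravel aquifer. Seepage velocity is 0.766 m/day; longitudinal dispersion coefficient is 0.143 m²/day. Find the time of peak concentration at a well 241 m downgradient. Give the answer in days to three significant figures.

314 days

For the 1D instantaneous-source solution, setting ∂C/∂t = 0 at fixed x gives v²t² + 2Dt − x² = 0, so t = (√(D² + v²x²) − D)/v².
√(D² + v²x²) = √(0.143² + 0.766² × 241²) = 184.6; v² = 0.586756.
t = (184.6 − 0.143)/0.586756 = 314 days (vs. the pure-advection estimate x/v = 315 d).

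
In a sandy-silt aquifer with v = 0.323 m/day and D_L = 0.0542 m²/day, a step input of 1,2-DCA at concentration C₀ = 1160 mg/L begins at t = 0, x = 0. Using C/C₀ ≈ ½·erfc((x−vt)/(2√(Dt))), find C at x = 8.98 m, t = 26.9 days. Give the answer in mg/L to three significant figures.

For a continuous step input, C/C₀ ≈ ½·erfc((x−vt)/(2√(Dt))).
vt = 0.323 × 26.9 = 8.6887 m and 2√(Dt) = 2√(0.0542 × 26.9) = 2.415 m.
Argument (x−vt)/(2√(Dt)) = (8.98 − 8.6887)/2.415 = 0.1206; ½·erfc(0.1206) = 0.4323.
C = 1160 × 0.4323 = 501 mg/L.

501 mg/L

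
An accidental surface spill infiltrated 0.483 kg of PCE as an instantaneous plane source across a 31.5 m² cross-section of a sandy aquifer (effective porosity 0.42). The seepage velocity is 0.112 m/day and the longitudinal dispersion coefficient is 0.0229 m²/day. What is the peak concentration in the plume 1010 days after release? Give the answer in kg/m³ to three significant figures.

0.00214 kg/m³

The peak of an instantaneous 1D plume sits at x = vt; there the Gaussian factor is 1 and C_max = M/(n_e·A·√(4πDt)), where n_e·A is the pore area the mass is dissolved in.
√(4πDt) = √(4π × 0.0229 × 1010) = 17.05 m, so C_max = 0.483/(0.42 × 31.5 × 17.05) = 0.00214 kg/m³.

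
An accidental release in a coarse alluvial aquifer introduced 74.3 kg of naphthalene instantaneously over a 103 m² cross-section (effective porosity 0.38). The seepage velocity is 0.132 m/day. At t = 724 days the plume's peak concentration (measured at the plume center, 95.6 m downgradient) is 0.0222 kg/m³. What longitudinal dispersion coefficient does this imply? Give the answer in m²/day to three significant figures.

At the plume center C_max = M/(n_e·A·√(4πDt)), so D = M²/(4πt·(n_e·A·C_max)²).
n_e·A·C_max = 0.38 × 103 × 0.0222 = 0.8689 kg/m.
D = 74.3²/(4π × 724 × 0.8689²) = 0.804 m²/day.

0.804 m²/day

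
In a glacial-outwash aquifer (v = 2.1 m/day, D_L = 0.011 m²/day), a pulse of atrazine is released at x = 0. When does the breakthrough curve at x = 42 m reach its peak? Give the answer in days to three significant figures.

20.0 days

For the 1D instantaneous-source solution, setting ∂C/∂t = 0 at fixed x gives v²t² + 2Dt − x² = 0, so t = (√(D² + v²x²) − D)/v².
√(D² + v²x²) = √(0.011² + 2.1² × 42²) = 88.20; v² = 4.41.
t = (88.20 − 0.011)/4.41 = 20.0 days (vs. the pure-advection estimate x/v = 20.0 d).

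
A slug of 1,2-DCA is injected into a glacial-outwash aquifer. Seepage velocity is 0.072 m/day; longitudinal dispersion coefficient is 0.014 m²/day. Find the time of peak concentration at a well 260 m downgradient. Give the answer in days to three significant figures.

3610 days

For the 1D instantaneous-source solution, setting ∂C/∂t = 0 at fixed x gives v²t² + 2Dt − x² = 0, so t = (√(D² + v²x²) − D)/v².
√(D² + v²x²) = √(0.014² + 0.072² × 260²) = 18.72; v² = 0.005184.
t = (18.72 − 0.014)/0.005184 = 3610 days (vs. the pure-advection estimate x/v = 3610 d).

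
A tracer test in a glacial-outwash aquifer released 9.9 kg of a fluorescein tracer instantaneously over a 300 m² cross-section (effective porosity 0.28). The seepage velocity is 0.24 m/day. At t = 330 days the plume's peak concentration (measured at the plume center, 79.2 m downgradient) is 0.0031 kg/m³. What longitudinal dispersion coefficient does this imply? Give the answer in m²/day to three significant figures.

0.349 m²/day

At the plume center C_max = M/(n_e·A·√(4πDt)), so D = M²/(4πt·(n_e·A·C_max)²).
n_e·A·C_max = 0.28 × 300 × 0.0031 = 0.2604 kg/m.
D = 9.9²/(4π × 330 × 0.2604²) = 0.349 m²/day.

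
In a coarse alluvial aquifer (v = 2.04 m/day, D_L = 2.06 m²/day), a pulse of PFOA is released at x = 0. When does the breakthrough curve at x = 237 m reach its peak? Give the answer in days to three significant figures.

For the 1D instantaneous-source solution, setting ∂C/∂t = 0 at fixed x gives v²t² + 2Dt − x² = 0, so t = (√(D² + v²x²) − D)/v².
√(D² + v²x²) = √(2.06² + 2.04² × 237²) = 483.5; v² = 4.1616.
t = (483.5 − 2.06)/4.1616 = 116 days (vs. the pure-advection estimate x/v = 116 d).

116 days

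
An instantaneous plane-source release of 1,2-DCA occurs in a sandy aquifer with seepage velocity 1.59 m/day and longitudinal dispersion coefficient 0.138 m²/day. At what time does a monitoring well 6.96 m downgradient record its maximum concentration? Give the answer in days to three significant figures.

4.32 days

For the 1D instantaneous-source solution, setting ∂C/∂t = 0 at fixed x gives v²t² + 2Dt − x² = 0, so t = (√(D² + v²x²) − D)/v².
√(D² + v²x²) = √(0.138² + 1.59² × 6.96²) = 11.07; v² = 2.5281.
t = (11.07 − 0.138)/2.5281 = 4.32 days (vs. the pure-advection estimate x/v = 4.38 d).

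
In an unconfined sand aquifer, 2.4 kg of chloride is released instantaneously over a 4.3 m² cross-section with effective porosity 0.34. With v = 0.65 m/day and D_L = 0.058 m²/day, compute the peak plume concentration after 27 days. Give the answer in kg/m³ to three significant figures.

The peak of an instantaneous 1D plume sits at x = vt; there the Gaussian factor is 1 and C_max = M/(n_e·A·√(4πDt)), where n_e·A is the pore area the mass is dissolved in.
√(4πDt) = √(4π × 0.058 × 27) = 4.436 m, so C_max = 2.4/(0.34 × 4.3 × 4.436) = 0.370 kg/m³.

0.370 kg/m³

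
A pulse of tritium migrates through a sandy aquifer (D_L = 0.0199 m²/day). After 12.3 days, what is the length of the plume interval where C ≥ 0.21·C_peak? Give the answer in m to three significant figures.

The plume is Gaussian with σ = √(2Dt) = √(2 × 0.0199 × 12.3) = 0.6997 m.
C/C_peak = exp(−Δx²/(2σ²)) = 0.21 ⇒ Δx = σ·√(−2 ln 0.21) = 0.6997 × 1.767 = 1.236 m.
Width = 2Δx = 2.47 m.

2.47 m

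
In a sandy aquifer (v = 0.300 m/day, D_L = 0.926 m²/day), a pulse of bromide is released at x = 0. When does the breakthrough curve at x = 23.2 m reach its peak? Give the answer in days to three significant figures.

For the 1D instantaneous-source solution, setting ∂C/∂t = 0 at fixed x gives v²t² + 2Dt − x² = 0, so t = (√(D² + v²x²) − D)/v².
√(D² + v²x²) = √(0.926² + 0.300² × 23.2²) = 7.021; v² = 0.09.
t = (7.021 − 0.926)/0.09 = 67.7 days (vs. the pure-advection estimate x/v = 77.3 d).

67.7 days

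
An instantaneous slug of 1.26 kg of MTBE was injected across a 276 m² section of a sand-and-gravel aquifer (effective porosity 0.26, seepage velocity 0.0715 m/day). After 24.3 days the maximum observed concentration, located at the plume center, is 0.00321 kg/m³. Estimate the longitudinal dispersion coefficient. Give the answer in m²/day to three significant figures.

At the plume center C_max = M/(n_e·A·√(4πDt)), so D = M²/(4πt·(n_e·A·C_max)²).
n_e·A·C_max = 0.26 × 276 × 0.00321 = 0.2303 kg/m.
D = 1.26²/(4π × 24.3 × 0.2303²) = 0.0980 m²/day.

0.0980 m²/day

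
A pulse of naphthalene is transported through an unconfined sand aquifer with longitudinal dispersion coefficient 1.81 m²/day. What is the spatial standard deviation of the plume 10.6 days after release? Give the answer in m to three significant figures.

6.19 m

Dispersive spreading gives a Gaussian with σ² = 2Dt; advection only shifts the center.
σ = √(2 × 1.81 × 10.6) = 6.19 m.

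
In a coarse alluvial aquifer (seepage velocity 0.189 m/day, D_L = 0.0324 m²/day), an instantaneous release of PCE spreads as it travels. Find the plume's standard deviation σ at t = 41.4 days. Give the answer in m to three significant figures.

Dispersive spreading gives a Gaussian with σ² = 2Dt; advection only shifts the center.
σ = √(2 × 0.0324 × 41.4) = 1.64 m.

1.64 m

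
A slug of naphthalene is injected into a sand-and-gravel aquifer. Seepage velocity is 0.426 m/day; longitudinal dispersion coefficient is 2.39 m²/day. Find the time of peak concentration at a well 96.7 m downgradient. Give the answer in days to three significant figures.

214 days

For the 1D instantaneous-source solution, setting ∂C/∂t = 0 at fixed x gives v²t² + 2Dt − x² = 0, so t = (√(D² + v²x²) − D)/v².
√(D² + v²x²) = √(2.39² + 0.426² × 96.7²) = 41.26; v² = 0.181476.
t = (41.26 − 2.39)/0.181476 = 214 days (vs. the pure-advection estimate x/v = 227 d).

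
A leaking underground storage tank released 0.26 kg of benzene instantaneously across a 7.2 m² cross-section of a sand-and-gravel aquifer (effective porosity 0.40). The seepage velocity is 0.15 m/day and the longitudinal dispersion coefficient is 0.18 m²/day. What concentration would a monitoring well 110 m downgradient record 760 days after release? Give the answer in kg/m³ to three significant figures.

For an instantaneous plane source, C(x,t) = M/(n_e·A·√(4πDt)) · exp(−(x−vt)²/(4Dt)), with n_e·A the pore (flow) area.
Plume center vt = 0.15 × 760 = 114 m, so the well at 110 m is 4 m upgradient of the peak.
√(4πDt) = 41.46 m, giving peak height M/(n_e·A·√(4πDt)) = 0.26/(0.40 × 7.2 × 41.46) = 0.002177 kg/m³.
(x−vt)²/(4Dt) = (-4)²/(4 × 0.18 × 760) = 0.02924; exp(−0.02924) = 0.9712.
C = 0.002177 × 0.9712 = 0.00211 kg/m³.

0.00211 kg/m³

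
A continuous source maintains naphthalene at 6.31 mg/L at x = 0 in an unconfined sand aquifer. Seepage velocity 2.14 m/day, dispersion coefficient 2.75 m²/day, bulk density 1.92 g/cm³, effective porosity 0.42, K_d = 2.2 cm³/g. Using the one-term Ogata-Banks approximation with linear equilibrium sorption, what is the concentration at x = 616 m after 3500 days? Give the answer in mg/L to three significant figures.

Retardation factor R = 1 + ρ_b·K_d/n = 1 + 1.92 × 2.2/0.42 = 11.06.
Sorption retards both mechanisms: v_R = v/R = 0.1935 m/day, D_R = D/R = 0.2486 m²/day.
v_R·t = 0.1935 × 3500 = 677.25 m; 2√(D_R t) = 58.99 m; argument = (616 − 677.25)/58.99 = -1.038.
C = C₀ × ½·erfc(-1.038) = 6.31 × 0.9289 = 5.86 mg/L.

5.86 mg/L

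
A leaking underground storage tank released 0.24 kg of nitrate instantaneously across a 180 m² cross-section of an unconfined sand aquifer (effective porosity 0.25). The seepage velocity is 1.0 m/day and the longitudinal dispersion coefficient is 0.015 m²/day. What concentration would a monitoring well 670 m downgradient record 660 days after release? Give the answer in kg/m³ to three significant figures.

For an instantaneous plane source, C(x,t) = M/(n_e·A·√(4πDt)) · exp(−(x−vt)²/(4Dt)), with n_e·A the pore (flow) area.
Plume center vt = 1.0 × 660 = 660 m, so the well at 670 m is 10 m downgradient of the peak.
√(4πDt) = 11.15 m, giving peak height M/(n_e·A·√(4πDt)) = 0.24/(0.25 × 180 × 11.15) = 0.0004783 kg/m³.
(x−vt)²/(4Dt) = (10)²/(4 × 0.015 × 660) = 2.525; exp(−2.525) = 0.08006.
C = 0.0004783 × 0.08006 = 3.83e-05 kg/m³.

3.83e-05 kg/m³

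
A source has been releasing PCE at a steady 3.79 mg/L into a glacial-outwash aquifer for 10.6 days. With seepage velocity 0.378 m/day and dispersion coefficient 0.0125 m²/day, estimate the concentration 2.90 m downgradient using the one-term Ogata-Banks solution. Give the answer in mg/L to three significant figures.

For a continuous step input, C/C₀ ≈ ½·erfc((x−vt)/(2√(Dt))).
vt = 0.378 × 10.6 = 4.0068 m and 2√(Dt) = 2√(0.0125 × 10.6) = 0.7280 m.
Argument (x−vt)/(2√(Dt)) = (2.90 − 4.0068)/0.7280 = -1.520; ½·erfc(-1.520) = 0.9842.
C = 3.79 × 0.9842 = 3.73 mg/L.

3.73 mg/L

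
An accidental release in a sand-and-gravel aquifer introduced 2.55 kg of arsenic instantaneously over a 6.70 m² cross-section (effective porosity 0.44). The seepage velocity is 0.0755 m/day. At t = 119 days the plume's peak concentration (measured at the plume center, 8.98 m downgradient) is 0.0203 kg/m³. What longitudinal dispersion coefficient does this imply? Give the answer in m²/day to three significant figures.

At the plume center C_max = M/(n_e·A·√(4πDt)), so D = M²/(4πt·(n_e·A·C_max)²).
n_e·A·C_max = 0.44 × 6.70 × 0.0203 = 0.05984 kg/m.
D = 2.55²/(4π × 119 × 0.05984²) = 1.21 m²/day.

1.21 m²/day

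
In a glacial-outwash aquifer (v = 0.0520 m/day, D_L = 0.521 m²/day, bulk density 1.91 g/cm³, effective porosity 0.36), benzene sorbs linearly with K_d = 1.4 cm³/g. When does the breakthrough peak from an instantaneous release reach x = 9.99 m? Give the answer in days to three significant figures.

Retardation factor R = 1 + ρ_b·K_d/n = 1 + 1.91 × 1.4/0.36 = 8.428.
Sorption retards both mechanisms: v_R = v/R = 0.006170 m/day, D_R = D/R = 0.06182 m²/day.
Peak time from v_R²t² + 2D_R t − x² = 0: t = (√(D_R² + v_R²x²) − D_R)/v_R².
√(D_R² + v_R²x²) = √(0.06182² + 0.006170² × 9.99²) = 0.08730; v_R² = 3.807e-05.
t = (0.08730 − 0.06182)/3.807e-05 = 669 days.

669 days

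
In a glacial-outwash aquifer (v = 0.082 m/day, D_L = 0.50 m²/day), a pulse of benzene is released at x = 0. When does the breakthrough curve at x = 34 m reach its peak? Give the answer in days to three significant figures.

347 days

For the 1D instantaneous-source solution, setting ∂C/∂t = 0 at fixed x gives v²t² + 2Dt − x² = 0, so t = (√(D² + v²x²) − D)/v².
√(D² + v²x²) = √(0.50² + 0.082² × 34²) = 2.832; v² = 0.006724.
t = (2.832 − 0.50)/0.006724 = 347 days (vs. the pure-advection estimate x/v = 415 d).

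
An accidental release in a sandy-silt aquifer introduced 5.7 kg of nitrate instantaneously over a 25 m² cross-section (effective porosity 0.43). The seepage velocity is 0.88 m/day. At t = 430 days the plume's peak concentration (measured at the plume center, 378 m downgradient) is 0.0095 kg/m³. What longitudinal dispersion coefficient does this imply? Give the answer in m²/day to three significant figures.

At the plume center C_max = M/(n_e·A·√(4πDt)), so D = M²/(4πt·(n_e·A·C_max)²).
n_e·A·C_max = 0.43 × 25 × 0.0095 = 0.1021 kg/m.
D = 5.7²/(4π × 430 × 0.1021²) = 0.577 m²/day.

0.577 m²/day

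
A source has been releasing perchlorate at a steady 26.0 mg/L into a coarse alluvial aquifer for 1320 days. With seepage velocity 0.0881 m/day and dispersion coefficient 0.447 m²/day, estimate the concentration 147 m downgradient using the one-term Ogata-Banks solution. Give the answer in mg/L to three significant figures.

For a continuous step input, C/C₀ ≈ ½·erfc((x−vt)/(2√(Dt))).
vt = 0.0881 × 1320 = 116.292 m and 2√(Dt) = 2√(0.447 × 1320) = 48.58 m.
Argument (x−vt)/(2√(Dt)) = (147 − 116.292)/48.58 = 0.6321; ½·erfc(0.6321) = 0.1857.
C = 26.0 × 0.1857 = 4.83 mg/L.

4.83 mg/L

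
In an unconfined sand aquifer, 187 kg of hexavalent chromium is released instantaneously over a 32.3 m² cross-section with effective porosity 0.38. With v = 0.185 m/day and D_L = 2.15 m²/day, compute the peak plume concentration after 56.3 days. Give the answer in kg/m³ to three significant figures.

0.391 kg/m³

The peak of an instantaneous 1D plume sits at x = vt; there the Gaussian factor is 1 and C_max = M/(n_e·A·√(4πDt)), where n_e·A is the pore area the mass is dissolved in.
√(4πDt) = √(4π × 2.15 × 56.3) = 39.00 m, so C_max = 187/(0.38 × 32.3 × 39.00) = 0.391 kg/m³.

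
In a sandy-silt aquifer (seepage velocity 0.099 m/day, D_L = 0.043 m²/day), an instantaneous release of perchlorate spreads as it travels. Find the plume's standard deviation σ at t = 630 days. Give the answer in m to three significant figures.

Dispersive spreading gives a Gaussian with σ² = 2Dt; advection only shifts the center.
σ = √(2 × 0.043 × 630) = 7.36 m.

7.36 m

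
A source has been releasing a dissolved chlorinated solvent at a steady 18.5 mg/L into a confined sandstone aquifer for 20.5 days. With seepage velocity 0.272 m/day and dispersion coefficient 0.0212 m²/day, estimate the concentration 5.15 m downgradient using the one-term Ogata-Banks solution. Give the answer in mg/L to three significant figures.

For a continuous step input, C/C₀ ≈ ½·erfc((x−vt)/(2√(Dt))).
vt = 0.272 × 20.5 = 5.576 m and 2√(Dt) = 2√(0.0212 × 20.5) = 1.318 m.
Argument (x−vt)/(2√(Dt)) = (5.15 − 5.576)/1.318 = -0.3232; ½·erfc(-0.3232) = 0.6762.
C = 18.5 × 0.6762 = 12.5 mg/L.

12.5 mg/L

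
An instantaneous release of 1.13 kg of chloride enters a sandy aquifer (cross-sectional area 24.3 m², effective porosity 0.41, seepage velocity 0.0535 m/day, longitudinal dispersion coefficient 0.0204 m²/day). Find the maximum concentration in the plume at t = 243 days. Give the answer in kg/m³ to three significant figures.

The peak of an instantaneous 1D plume sits at x = vt; there the Gaussian factor is 1 and C_max = M/(n_e·A·√(4πDt)), where n_e·A is the pore area the mass is dissolved in.
√(4πDt) = √(4π × 0.0204 × 243) = 7.893 m, so C_max = 1.13/(0.41 × 24.3 × 7.893) = 0.0144 kg/m³.

0.0144 kg/m³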